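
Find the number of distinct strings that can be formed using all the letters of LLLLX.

5

The 5 letters of LLLLX have repeats: L appearing 4 times.
The number of distinct arrangements is 5!/(4!) = 120/24 = 5.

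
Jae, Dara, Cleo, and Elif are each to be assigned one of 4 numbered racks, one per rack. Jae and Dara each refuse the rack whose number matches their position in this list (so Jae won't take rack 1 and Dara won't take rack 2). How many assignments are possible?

Let Aᵢ (for i ∈ {1, 2}) be the placements that put person i in their forbidden rack. Any j of these fix j positions, leaving (4−j)! ways to fill the rest, and there are C(2,j) ways to pick which j.
By inclusion–exclusion, the number of valid placements is Σ_{j=0}^{2} (−1)^j C(2,j)·(4−j)!.
Computing: 24 − 12 + 2 = 14.

14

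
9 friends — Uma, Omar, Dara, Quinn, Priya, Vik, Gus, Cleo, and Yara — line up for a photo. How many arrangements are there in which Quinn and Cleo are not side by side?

Of the 9! = 362880 arrangements, those with Quinn and Cleo adjacent number 2 × 8! = 80640 (treat the pair as a block with 2 internal orders).
Complementary counting: 362880 − 80640 = 282240.

282240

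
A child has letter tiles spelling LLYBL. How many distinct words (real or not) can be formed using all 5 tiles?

20

The 5 letters of LLYBL have repeats: L appearing 3 times.
Dividing 5! = 120 by 3! = 6 for the repeated letters gives 20.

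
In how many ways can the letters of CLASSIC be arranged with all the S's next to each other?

360

Treat the 2 copies of S as a single block. The multiset to arrange is then {SS, A, C, C, I, L}, 6 items in all.
That gives (6)!/(2!) = 360 arrangements.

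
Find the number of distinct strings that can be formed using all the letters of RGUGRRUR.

RGUGRRUR has 8 letters with G appearing twice, R appearing 4 times, and U appearing twice.
The number of distinct arrangements is 8!/(4!·2!·2!) = 40320/96 = 420.

420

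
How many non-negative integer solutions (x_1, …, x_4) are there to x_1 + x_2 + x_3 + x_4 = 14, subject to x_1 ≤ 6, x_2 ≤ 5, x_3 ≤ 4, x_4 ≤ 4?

Without the upper bounds there are C(17,3) = 680 ways to split 14 among 4 variables.
Subtract solutions that violate a single cap (substitute x_i' = x_i − (cap_i+1)): x_1 ≥ 7 gives C(10,3) = 120; x_2 ≥ 6 gives C(11,3) = 165; x_3 ≥ 5 gives C(12,3) = 220; x_4 ≥ 5 gives C(12,3) = 220. Together 725.
Add back pairs where two caps are both exceeded: 4 + 10 + 10 + 20 + 20 + 35 = 99.
By inclusion–exclusion the count is 680 − 725 + 99 = 54.

54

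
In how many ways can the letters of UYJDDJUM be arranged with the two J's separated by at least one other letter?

3780

Total arrangements of UYJDDJUM: 8!/(2!·2!·2!) = 5040.
If the two J's are adjacent, glue them into one block, leaving 7 items to arrange: (7)!/(2!·2!) = 1260 ways.
Subtracting, 5040 − 1260 = 3780 arrangements keep the J's apart.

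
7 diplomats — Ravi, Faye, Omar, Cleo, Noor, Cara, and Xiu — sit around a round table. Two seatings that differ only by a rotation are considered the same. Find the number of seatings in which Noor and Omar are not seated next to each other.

480

All circular seatings of 7 people number (6)! = 720.
Seatings with Noor beside Omar: treat them as a block with 2 internal orders, giving 2 × (5)! = 240.
Subtracting, 720 − 240 = 480.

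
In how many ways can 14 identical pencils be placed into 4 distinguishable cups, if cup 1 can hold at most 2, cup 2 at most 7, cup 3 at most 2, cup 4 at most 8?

Without the upper bounds there are C(17,3) = 680 ways to split 14 among 4 cups.
Subtract solutions that violate a single cap (substitute x_i' = x_i − (cap_i+1)): x_1 ≥ 3 gives C(14,3) = 364; x_2 ≥ 8 gives C(9,3) = 84; x_3 ≥ 3 gives C(14,3) = 364; x_4 ≥ 9 gives C(8,3) = 56. Together 868.
Add back pairs where two caps are both exceeded: 20 + 165 + 10 + 20 + 0 + 10 = 225.
Subtract triples: 1 + 0 + 0 + 0 = 1.
By inclusion–exclusion the count is 680 − 868 + 225 − 1 = 36.

36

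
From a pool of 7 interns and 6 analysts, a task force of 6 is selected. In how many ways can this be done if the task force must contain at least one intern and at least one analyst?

Total 6-person selections from all 13: C(13,6) = 1716.
Selections missing a whole group: no interns → C(6,6) = 1; no analysts → C(7,6) = 7.
Both groups omitted at once is impossible, so 1716 − 8 = 1708.

1708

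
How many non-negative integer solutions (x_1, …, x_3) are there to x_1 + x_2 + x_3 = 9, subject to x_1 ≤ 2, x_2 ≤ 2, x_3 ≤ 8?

Without the upper bounds there are C(11,2) = 55 ways to split 9 among 3 variables.
Subtract solutions that violate a single cap (substitute x_i' = x_i − (cap_i+1)): x_1 ≥ 3 gives C(8,2) = 28; x_2 ≥ 3 gives C(8,2) = 28; x_3 ≥ 9 gives C(2,2) = 1. Together 57.
Add back pairs where two caps are both exceeded: 10 + 0 + 0 = 10.
By inclusion–exclusion the count is 55 − 57 + 10 = 8.

8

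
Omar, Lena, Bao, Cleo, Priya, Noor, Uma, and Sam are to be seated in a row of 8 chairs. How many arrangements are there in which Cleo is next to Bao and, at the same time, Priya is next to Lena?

2880

Treat {Cleo,Bao} as one block (2 orders) and {Priya,Lena} as another (2 orders).
That leaves 6 units to arrange: 2 × 2 × 6! = 4 × 720 = 2880.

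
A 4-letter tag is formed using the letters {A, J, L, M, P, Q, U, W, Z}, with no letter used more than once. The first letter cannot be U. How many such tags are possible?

2688

The first letter has 9−1 = 8 choices (anything except U).
The remaining 3 letters are filled from the other 8 symbols without repetition: 8 × 7 × 6 = 336.
Total: 8 × 336 = 2688.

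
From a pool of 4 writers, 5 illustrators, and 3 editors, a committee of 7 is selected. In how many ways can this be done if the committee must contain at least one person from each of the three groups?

Total 7-person selections from all 12: C(12,7) = 792.
Selections missing a whole group: no writers → C(8,7) = 8; no illustrators → C(7,7) = 1; no editors → C(9,7) = 36.
Add back selections omitting two groups (i.e. drawn from a single group): C(4,7) + C(5,7) + C(3,7) = 0.
By inclusion–exclusion: 792 − 45 + 0 = 747.

747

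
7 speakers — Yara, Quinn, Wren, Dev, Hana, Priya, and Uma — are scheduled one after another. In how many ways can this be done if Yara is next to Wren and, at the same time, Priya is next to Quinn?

480

Treat {Yara,Wren} as one block (2 orders) and {Priya,Quinn} as another (2 orders).
That leaves 5 units to arrange: 2 × 2 × 5! = 4 × 120 = 480.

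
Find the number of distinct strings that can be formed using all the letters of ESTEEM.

The 6 letters of ESTEEM have repeats: E appearing 3 times.
The number of distinct arrangements is 6!/(3!) = 720/6 = 120.

120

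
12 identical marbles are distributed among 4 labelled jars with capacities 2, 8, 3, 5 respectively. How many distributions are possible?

Ignoring the caps, the number of non-negative solutions to x_1+…+x_4 = 12 is C(15,3) = 455.
Subtract solutions that violate a single cap (substitute x_i' = x_i − (cap_i+1)): x_1 ≥ 3 gives C(12,3) = 220; x_2 ≥ 9 gives C(6,3) = 20; x_3 ≥ 4 gives C(11,3) = 165; x_4 ≥ 6 gives C(9,3) = 84. Together 489.
Add back pairs where two caps are both exceeded: 1 + 56 + 20 + 0 + 0 + 10 = 87.
By inclusion–exclusion the count is 455 − 489 + 87 = 53.

53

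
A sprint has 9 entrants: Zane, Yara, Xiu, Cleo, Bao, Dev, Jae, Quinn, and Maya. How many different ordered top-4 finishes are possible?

This is an ordered selection of 4 from 9: P(9,4).
That gives 9 × 8 × 7 × 6 = 3024.

3024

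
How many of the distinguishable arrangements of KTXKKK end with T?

With the last slot taken by T, it remains to arrange the other 5 letters (KXKKK).
Those 5 letters have K appearing 4 times, giving (5)!/(4!) = 5.

5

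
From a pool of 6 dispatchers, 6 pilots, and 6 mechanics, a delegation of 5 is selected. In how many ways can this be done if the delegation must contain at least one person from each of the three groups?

With no constraint there are C(18,5) = 8568 possible selections.
Selections missing a whole group: no dispatchers → C(12,5) = 792; no pilots → C(12,5) = 792; no mechanics → C(12,5) = 792.
Add back selections omitting two groups (i.e. drawn from a single group): C(6,5) + C(6,5) + C(6,5) = 18.
By inclusion–exclusion: 8568 − 2376 + 18 = 6210.

6210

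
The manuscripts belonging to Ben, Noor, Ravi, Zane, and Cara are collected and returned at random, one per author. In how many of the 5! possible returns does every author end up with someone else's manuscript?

Count assignments avoiding every fixed point. For any j of the 5 authors fixed to their own manuscript, the other 5−j can be arranged in (5−j)! ways.
By inclusion–exclusion this is Σ_{j=0}^{5} (−1)^j C(5,j)·(5−j)!.
Computing: 120 − 120 + 60 − 20 + 5 − 1 = 44.

44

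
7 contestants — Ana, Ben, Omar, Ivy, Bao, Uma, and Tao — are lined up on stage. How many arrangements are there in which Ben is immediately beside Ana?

1440

Glue Ben and Ana into one block (2 internal orders), leaving 6 units to arrange in a row.
So the count is 2·(6)! = 1440.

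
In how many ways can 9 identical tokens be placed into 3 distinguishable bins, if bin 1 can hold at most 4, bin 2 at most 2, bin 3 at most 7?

12

By stars and bars, unrestricted non-negative solutions to x_1+…+x_3 = 9 number C(9+2,2) = 55.
Subtract solutions that violate a single cap (substitute x_i' = x_i − (cap_i+1)): x_1 ≥ 5 gives C(6,2) = 15; x_2 ≥ 3 gives C(8,2) = 28; x_3 ≥ 8 gives C(3,2) = 3. Together 46.
Add back pairs where two caps are both exceeded: 3 + 0 + 0 = 3.
By inclusion–exclusion the count is 55 − 46 + 3 = 12.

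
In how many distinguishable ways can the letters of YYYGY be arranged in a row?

The 5 letters of YYYGY have repeats: Y appearing 4 times.
The number of distinct arrangements is 5!/(4!) = 120/24 = 5.

5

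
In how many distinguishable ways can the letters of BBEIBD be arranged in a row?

120

The 6 letters of BBEIBD have repeats: B appearing 3 times.
So there are 6! / (3!) = 120 distinguishable arrangements.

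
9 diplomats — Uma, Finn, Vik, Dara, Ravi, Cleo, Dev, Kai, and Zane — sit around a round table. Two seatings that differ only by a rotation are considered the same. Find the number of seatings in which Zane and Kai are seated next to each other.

10080

Treat {Zane, Kai} as one unit (2 internal orders) and seat the resulting 8 units around the table: (7)! circular arrangements.
So 2 × (7)! = 2 × 5040 = 10080.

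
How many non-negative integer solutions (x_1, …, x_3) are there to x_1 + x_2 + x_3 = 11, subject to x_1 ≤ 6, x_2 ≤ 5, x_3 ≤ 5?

21

Without the upper bounds there are C(13,2) = 78 ways to split 11 among 3 variables.
Subtract solutions that violate a single cap (substitute x_i' = x_i − (cap_i+1)): x_1 ≥ 7 gives C(6,2) = 15; x_2 ≥ 6 gives C(7,2) = 21; x_3 ≥ 6 gives C(7,2) = 21. Together 57.
No two caps can be exceeded simultaneously, so the pair terms are all 0.
By inclusion–exclusion the count is 78 − 57 + 0 = 21.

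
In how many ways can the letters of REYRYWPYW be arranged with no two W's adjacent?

11760

Total arrangements of REYRYWPYW: 9!/(3!·2!·2!) = 15120.
If the two W's are adjacent, glue them into one block, leaving 8 items to arrange: (8)!/(3!·2!) = 3360 ways.
Subtracting, 15120 − 3360 = 11760 arrangements keep the W's apart.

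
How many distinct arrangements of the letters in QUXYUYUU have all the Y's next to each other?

210

Treat the 2 copies of Y as a single block. The multiset to arrange is then {YY, Q, U, U, U, U, X}, 7 items in all.
That gives (7)!/(4!) = 210 arrangements.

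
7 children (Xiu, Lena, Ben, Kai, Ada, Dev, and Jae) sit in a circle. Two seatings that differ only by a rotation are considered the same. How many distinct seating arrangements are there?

720

Seat Xiu anywhere (absorbing the rotational symmetry), then permute the other 6: (6)! = 720.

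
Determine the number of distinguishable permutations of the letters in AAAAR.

The 5 letters of AAAAR have repeats: A appearing 4 times.
So there are 5! / (4!) = 5 distinguishable arrangements.

5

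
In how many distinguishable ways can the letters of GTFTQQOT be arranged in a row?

3360

The 8 letters of GTFTQQOT have repeats: Q appearing twice and T appearing 3 times.
The number of distinct arrangements is 8!/(3!·2!) = 40320/12 = 3360.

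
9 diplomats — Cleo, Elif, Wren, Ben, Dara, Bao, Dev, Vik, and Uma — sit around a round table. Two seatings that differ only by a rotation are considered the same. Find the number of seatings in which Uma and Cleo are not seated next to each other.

Without the restriction there are (8)! = 40320 seatings.
Those with Uma next to Cleo: fuse the pair into one unit and seat 8 units around a circle — 2·(7)! = 10080.
Subtracting, 40320 − 10080 = 30240.

30240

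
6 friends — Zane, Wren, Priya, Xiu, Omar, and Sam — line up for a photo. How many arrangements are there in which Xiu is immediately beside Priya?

Place the 4 others and the Xiu-Priya pair as 5 objects in a line; the pair has 2 internal arrangements.
So the count is 2·(5)! = 240.

240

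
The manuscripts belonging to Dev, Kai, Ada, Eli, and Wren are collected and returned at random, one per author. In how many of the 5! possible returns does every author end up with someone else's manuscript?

Count assignments avoiding every fixed point. For any j of the 5 authors fixed to their own manuscript, the other 5−j can be arranged in (5−j)! ways.
By inclusion–exclusion this is Σ_{j=0}^{5} (−1)^j C(5,j)·(5−j)!.
Computing: 120 − 120 + 60 − 20 + 5 − 1 = 44.

44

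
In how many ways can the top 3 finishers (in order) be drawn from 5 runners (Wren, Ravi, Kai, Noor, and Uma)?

60

There are 5 choices for 1st place, 4 for 2nd, and 3 for 3rd.
That gives 5 × 4 × 3 = 60.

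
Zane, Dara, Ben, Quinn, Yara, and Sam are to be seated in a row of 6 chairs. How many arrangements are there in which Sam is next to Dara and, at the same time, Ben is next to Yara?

96

Treat {Sam,Dara} as one block (2 orders) and {Ben,Yara} as another (2 orders).
That leaves 4 units to arrange: 2 × 2 × 4! = 4 × 24 = 96.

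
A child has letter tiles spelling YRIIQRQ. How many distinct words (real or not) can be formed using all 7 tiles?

Letter multiplicities in YRIIQRQ: I×2, Q×2, R×2, Y×1.
Dividing 7! = 5040 by 2!·2!·2! = 8 for the repeated letters gives 630.

630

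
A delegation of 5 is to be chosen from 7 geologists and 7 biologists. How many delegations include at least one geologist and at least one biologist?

Total 5-person selections from all 14: C(14,5) = 2002.
Selections missing a whole group: no geologists → C(7,5) = 21; no biologists → C(7,5) = 21.
Both groups omitted at once is impossible, so 2002 − 42 = 1960.

1960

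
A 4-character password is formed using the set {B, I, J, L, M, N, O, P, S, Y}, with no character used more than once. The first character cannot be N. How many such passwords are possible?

The first character has 10−1 = 9 choices (anything except N).
The remaining 3 characters are filled from the other 9 symbols without repetition: 9 × 8 × 7 = 504.
Total: 9 × 504 = 4536.

4536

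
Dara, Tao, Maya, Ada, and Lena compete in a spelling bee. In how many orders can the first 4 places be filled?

120

There are 5 choices for 1st place, 4 for 2nd, and so on down to 2 for position 4.
That gives 5 × 4 × 3 × 2 = 120.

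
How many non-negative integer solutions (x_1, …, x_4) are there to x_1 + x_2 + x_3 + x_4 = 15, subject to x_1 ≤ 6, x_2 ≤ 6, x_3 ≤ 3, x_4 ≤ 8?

122

Without the upper bounds there are C(18,3) = 816 ways to split 15 among 4 variables.
Subtract solutions that violate a single cap (substitute x_i' = x_i − (cap_i+1)): x_1 ≥ 7 gives C(11,3) = 165; x_2 ≥ 7 gives C(11,3) = 165; x_3 ≥ 4 gives C(14,3) = 364; x_4 ≥ 9 gives C(9,3) = 84. Together 778.
Add back pairs where two caps are both exceeded: 4 + 35 + 0 + 35 + 0 + 10 = 84.
By inclusion–exclusion the count is 816 − 778 + 84 = 122.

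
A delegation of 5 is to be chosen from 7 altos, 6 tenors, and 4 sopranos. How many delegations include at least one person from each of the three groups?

Unrestricted: C(17,5) = 6188 ways to pick any 5 of the 17.
Subtract selections that omit an entire group: no altos → C(10,5) = 252; no tenors → C(11,5) = 462; no sopranos → C(13,5) = 1287.
Add back selections omitting two groups (i.e. drawn from a single group): C(7,5) + C(6,5) + C(4,5) = 27.
By inclusion–exclusion: 6188 − 2001 + 27 = 4214.

4214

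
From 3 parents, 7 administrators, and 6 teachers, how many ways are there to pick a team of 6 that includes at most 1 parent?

Split by how many parents are chosen (0 through 1).
Sum: C(3,0)·C(13,6) + C(3,1)·C(13,5) = 1716 + 3861 = 5577.

5577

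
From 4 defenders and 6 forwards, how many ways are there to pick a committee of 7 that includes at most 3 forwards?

Split by how many forwards are chosen (0 through 3).
Sum: C(6,0)·C(4,7) + C(6,1)·C(4,6) + C(6,2)·C(4,5) + C(6,3)·C(4,4) = 0 + 0 + 0 + 20 = 20.

20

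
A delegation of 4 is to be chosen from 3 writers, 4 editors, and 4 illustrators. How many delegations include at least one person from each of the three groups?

Total 4-person selections from all 11: C(11,4) = 330.
Selections missing a whole group: no writers → C(8,4) = 70; no editors → C(7,4) = 35; no illustrators → C(7,4) = 35.
Add back selections omitting two groups (i.e. drawn from a single group): C(3,4) + C(4,4) + C(4,4) = 2.
By inclusion–exclusion: 330 − 140 + 2 = 192.

192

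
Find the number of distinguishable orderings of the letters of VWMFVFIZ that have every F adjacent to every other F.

Treat the 2 copies of F as a single block. The multiset to arrange is then {FF, I, M, V, V, W, Z}, 7 items in all.
That gives (7)!/(2!) = 2520 arrangements.

2520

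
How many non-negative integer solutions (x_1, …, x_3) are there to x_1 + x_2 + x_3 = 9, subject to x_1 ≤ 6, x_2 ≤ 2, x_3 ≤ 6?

15

Without the upper bounds there are C(11,2) = 55 ways to split 9 among 3 variables.
Subtract solutions that violate a single cap (substitute x_i' = x_i − (cap_i+1)): x_1 ≥ 7 gives C(4,2) = 6; x_2 ≥ 3 gives C(8,2) = 28; x_3 ≥ 7 gives C(4,2) = 6. Together 40.
No two caps can be exceeded simultaneously, so the pair terms are all 0.
By inclusion–exclusion the count is 55 − 40 + 0 = 15.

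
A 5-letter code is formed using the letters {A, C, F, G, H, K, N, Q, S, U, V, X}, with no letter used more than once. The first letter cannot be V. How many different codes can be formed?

87120

The first letter has 12−1 = 11 choices (anything except V).
The remaining 4 letters are filled from the other 11 symbols without repetition: 11 × 10 × 9 × 8 = 7920.
Total: 11 × 7920 = 87120.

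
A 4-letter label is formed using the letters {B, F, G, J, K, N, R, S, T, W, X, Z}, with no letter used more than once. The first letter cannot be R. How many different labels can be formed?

10890

The first letter has 12−1 = 11 choices (anything except R).
The remaining 3 letters are filled from the other 11 symbols without repetition: 11 × 10 × 9 = 990.
Total: 11 × 990 = 10890.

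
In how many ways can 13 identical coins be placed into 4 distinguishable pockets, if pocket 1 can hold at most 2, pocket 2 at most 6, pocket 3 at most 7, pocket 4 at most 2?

27

Ignoring the caps, the number of non-negative solutions to x_1+…+x_4 = 13 is C(16,3) = 560.
Subtract solutions that violate a single cap (substitute x_i' = x_i − (cap_i+1)): x_1 ≥ 3 gives C(13,3) = 286; x_2 ≥ 7 gives C(9,3) = 84; x_3 ≥ 8 gives C(8,3) = 56; x_4 ≥ 3 gives C(13,3) = 286. Together 712.
Add back pairs where two caps are both exceeded: 20 + 10 + 120 + 0 + 20 + 10 = 180.
Subtract triples: 0 + 1 + 0 + 0 = 1.
By inclusion–exclusion the count is 560 − 712 + 180 − 1 = 27.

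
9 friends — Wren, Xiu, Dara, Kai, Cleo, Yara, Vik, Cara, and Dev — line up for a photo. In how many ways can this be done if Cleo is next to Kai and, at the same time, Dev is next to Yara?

20160

Treat {Cleo,Kai} as one block (2 orders) and {Dev,Yara} as another (2 orders).
That leaves 7 units to arrange: 2 × 2 × 7! = 4 × 5040 = 20160.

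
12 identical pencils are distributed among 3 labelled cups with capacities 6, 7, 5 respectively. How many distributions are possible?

27

By stars and bars, unrestricted non-negative solutions to x_1+…+x_3 = 12 number C(12+2,2) = 91.
Subtract solutions that violate a single cap (substitute x_i' = x_i − (cap_i+1)): x_1 ≥ 7 gives C(7,2) = 21; x_2 ≥ 8 gives C(6,2) = 15; x_3 ≥ 6 gives C(8,2) = 28. Together 64.
No two caps can be exceeded simultaneously, so the pair terms are all 0.
By inclusion–exclusion the count is 91 − 64 + 0 = 27.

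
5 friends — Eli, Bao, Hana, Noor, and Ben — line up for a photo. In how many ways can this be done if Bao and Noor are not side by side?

Of the 5! = 120 arrangements, those with Bao and Noor adjacent number 2 × 4! = 48 (treat the pair as a block with 2 internal orders).
So 120 − 48 = 72 arrangements keep them apart.

72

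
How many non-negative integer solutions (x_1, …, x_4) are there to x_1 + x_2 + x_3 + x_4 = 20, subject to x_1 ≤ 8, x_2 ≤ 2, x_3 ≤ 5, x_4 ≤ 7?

10

By stars and bars, unrestricted non-negative solutions to x_1+…+x_4 = 20 number C(20+3,3) = 1771.
Subtract solutions that violate a single cap (substitute x_i' = x_i − (cap_i+1)): x_1 ≥ 9 gives C(14,3) = 364; x_2 ≥ 3 gives C(20,3) = 1140; x_3 ≥ 6 gives C(17,3) = 680; x_4 ≥ 8 gives C(15,3) = 455. Together 2639.
Add back pairs where two caps are both exceeded: 165 + 56 + 20 + 364 + 220 + 84 = 909.
Subtract triples: 10 + 1 + 0 + 20 = 31.
By inclusion–exclusion the count is 1771 − 2639 + 909 − 31 = 10.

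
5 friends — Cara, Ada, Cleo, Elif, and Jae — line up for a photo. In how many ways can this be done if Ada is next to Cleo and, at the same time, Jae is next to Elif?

Treat {Ada,Cleo} as one block (2 orders) and {Jae,Elif} as another (2 orders).
That leaves 3 units to arrange: 2 × 2 × 3! = 4 × 6 = 24.

24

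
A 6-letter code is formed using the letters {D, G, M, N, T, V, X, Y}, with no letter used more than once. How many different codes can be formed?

20160

This is a permutation of 6 out of 8: P(8,6) = 8!/2!.
That product is 8 × 7 × 6 × 5 × 4 × 3 = 20160.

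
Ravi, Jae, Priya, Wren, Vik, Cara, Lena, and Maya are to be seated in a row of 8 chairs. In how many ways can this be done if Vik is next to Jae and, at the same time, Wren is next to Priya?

Treat {Vik,Jae} as one block (2 orders) and {Wren,Priya} as another (2 orders).
That leaves 6 units to arrange: 2 × 2 × 6! = 4 × 720 = 2880.

2880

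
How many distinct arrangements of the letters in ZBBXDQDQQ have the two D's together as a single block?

3360

Treat the 2 copies of D as a single block. The multiset to arrange is then {DD, B, B, Q, Q, Q, X, Z}, 8 items in all.
That gives (8)!/(3!·2!) = 3360 arrangements.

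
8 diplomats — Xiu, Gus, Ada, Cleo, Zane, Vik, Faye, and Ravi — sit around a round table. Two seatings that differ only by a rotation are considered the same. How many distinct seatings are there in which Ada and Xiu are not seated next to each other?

3600

Without the restriction there are (7)! = 5040 seatings.
Those with Ada next to Xiu: fuse the pair into one unit and seat 7 units around a circle — 2·(6)! = 1440.
Subtracting, 5040 − 1440 = 3600.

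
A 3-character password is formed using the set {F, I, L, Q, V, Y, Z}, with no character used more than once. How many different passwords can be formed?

210

With no repetition, fill the 3 characters in order: 7 choices, then 6, down to 5.
That product is 7 × 6 × 5 = 210.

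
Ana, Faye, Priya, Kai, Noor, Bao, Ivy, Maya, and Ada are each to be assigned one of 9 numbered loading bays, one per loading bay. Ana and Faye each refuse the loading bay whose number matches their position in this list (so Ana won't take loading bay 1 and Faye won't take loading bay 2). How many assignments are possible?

287280

Let Aᵢ (for i ∈ {1, 2}) be the placements that put person i in their forbidden loading bay. Any j of these fix j positions, leaving (9−j)! ways to fill the rest, and there are C(2,j) ways to pick which j.
By inclusion–exclusion, the number of valid placements is Σ_{j=0}^{2} (−1)^j C(2,j)·(9−j)!.
Computing: 362880 − 80640 + 5040 = 287280.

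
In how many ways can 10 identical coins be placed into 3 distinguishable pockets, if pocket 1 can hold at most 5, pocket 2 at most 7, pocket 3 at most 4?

By stars and bars, unrestricted non-negative solutions to x_1+…+x_3 = 10 number C(10+2,2) = 66.
Subtract solutions that violate a single cap (substitute x_i' = x_i − (cap_i+1)): x_1 ≥ 6 gives C(6,2) = 15; x_2 ≥ 8 gives C(4,2) = 6; x_3 ≥ 5 gives C(7,2) = 21. Together 42.
No two caps can be exceeded simultaneously, so the pair terms are all 0.
By inclusion–exclusion the count is 66 − 42 + 0 = 24.

24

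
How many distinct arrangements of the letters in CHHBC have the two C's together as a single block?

Treat the 2 copies of C as a single block. The multiset to arrange is then {CC, B, H, H}, 4 items in all.
That gives (4)!/(2!) = 12 arrangements.

12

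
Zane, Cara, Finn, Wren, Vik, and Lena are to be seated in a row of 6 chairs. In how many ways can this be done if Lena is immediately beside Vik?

Treat {Lena, Vik} as a single unit. There are 5 units to order, and the pair itself can be ordered 2 ways.
So the count is 2·(5)! = 240.

240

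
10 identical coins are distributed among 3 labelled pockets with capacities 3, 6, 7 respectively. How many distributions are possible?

22

Without the upper bounds there are C(12,2) = 66 ways to split 10 among 3 pockets.
Subtract solutions that violate a single cap (substitute x_i' = x_i − (cap_i+1)): x_1 ≥ 4 gives C(8,2) = 28; x_2 ≥ 7 gives C(5,2) = 10; x_3 ≥ 8 gives C(4,2) = 6. Together 44.
No two caps can be exceeded simultaneously, so the pair terms are all 0.
By inclusion–exclusion the count is 66 − 44 + 0 = 22.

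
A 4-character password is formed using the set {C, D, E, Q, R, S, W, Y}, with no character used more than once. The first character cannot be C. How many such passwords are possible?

The first character has 8−1 = 7 choices (anything except C).
The remaining 3 characters are filled from the other 7 symbols without repetition: 7 × 6 × 5 = 210.
Total: 7 × 210 = 1470.

1470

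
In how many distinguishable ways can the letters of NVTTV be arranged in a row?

The 5 letters of NVTTV have repeats: T appearing twice and V appearing twice.
So there are 5! / (2!·2!) = 30 distinguishable arrangements.

30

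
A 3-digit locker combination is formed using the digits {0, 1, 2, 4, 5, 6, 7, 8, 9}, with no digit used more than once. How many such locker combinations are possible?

Choose and order 3 of the 9 symbols: the first digit has 9 options, the next 8, then 7.
That product is 9 × 8 × 7 = 504.

504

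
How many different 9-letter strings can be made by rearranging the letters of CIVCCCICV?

756

Letter multiplicities in CIVCCCICV: C×5, I×2, V×2.
Dividing 9! = 362880 by 5!·2!·2! = 480 for the repeated letters gives 756.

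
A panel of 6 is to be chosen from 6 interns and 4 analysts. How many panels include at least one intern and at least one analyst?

209

Unrestricted: C(10,6) = 210 ways to pick any 6 of the 10.
Selections missing a whole group: no interns → C(4,6) = 0; no analysts → C(6,6) = 1.
Both groups omitted at once is impossible, so 210 − 1 = 209.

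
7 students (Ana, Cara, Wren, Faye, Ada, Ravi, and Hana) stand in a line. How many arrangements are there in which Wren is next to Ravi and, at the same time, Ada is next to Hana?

Treat {Wren,Ravi} as one block (2 orders) and {Ada,Hana} as another (2 orders).
That leaves 5 units to arrange: 2 × 2 × 5! = 4 × 120 = 480.

480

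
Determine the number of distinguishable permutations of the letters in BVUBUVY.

630

The 7 letters of BVUBUVY have repeats: B appearing twice, U appearing twice, and V appearing twice.
Dividing 7! = 5040 by 2!·2!·2! = 8 for the repeated letters gives 630.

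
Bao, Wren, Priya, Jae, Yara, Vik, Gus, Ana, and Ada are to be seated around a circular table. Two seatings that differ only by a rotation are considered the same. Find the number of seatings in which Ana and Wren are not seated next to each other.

30240

All circular seatings of 9 people number (8)! = 40320.
Seatings with Ana beside Wren: treat them as a block with 2 internal orders, giving 2 × (7)! = 10080.
Subtracting, 40320 − 10080 = 30240.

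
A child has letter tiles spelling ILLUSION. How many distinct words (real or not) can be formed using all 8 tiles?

Letter multiplicities in ILLUSION: I×2, L×2, N×1, O×1, S×1, U×1.
Dividing 8! = 40320 by 2!·2! = 4 for the repeated letters gives 10080.

10080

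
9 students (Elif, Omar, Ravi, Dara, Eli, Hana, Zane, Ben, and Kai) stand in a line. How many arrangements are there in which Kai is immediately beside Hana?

Place the 7 others and the Kai-Hana pair as 8 objects in a line; the pair has 2 internal arrangements.
That gives 2 × 8! = 2 × 40320 = 80640.

80640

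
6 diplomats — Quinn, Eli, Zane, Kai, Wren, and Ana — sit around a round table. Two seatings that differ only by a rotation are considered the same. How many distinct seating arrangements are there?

120

Fix one person's seat to break rotational symmetry; the remaining 5 people can be arranged in (5)! = 120 ways.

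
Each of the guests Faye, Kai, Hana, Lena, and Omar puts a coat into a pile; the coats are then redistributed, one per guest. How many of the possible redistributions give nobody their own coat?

44

This is the derangement count D_5: permutations of 5 items with no fixed point.
By inclusion–exclusion this is Σ_{j=0}^{5} (−1)^j C(5,j)·(5−j)!.
Computing: 120 − 120 + 60 − 20 + 5 − 1 = 44.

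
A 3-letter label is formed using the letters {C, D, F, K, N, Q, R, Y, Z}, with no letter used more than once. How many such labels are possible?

Choose and order 3 of the 9 symbols: the first letter has 9 options, the next 8, then 7.
9 × 8 × 7 = 504.

504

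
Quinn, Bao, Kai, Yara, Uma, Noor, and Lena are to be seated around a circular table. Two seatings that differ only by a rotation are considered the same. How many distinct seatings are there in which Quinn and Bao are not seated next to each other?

480

All circular seatings of 7 people number (6)! = 720.
Those with Quinn next to Bao: fuse the pair into one unit and seat 6 units around a circle — 2·(5)! = 240.
Subtracting, 720 − 240 = 480.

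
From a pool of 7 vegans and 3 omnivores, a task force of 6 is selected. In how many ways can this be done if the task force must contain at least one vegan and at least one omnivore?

203

Total 6-person selections from all 10: C(10,6) = 210.
Selections missing a whole group: no vegans → C(3,6) = 0; no omnivores → C(7,6) = 7.
Both groups omitted at once is impossible, so 210 − 7 = 203.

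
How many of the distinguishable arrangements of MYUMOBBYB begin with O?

1680

Fix O in the first position and arrange the remaining 8 letters.
Those 8 letters have B appearing 3 times, M appearing twice, and Y appearing twice, giving (8)!/(3!·2!·2!) = 1680.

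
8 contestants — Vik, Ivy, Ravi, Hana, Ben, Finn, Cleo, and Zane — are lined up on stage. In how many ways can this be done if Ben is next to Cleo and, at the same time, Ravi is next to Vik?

2880

Treat {Ben,Cleo} as one block (2 orders) and {Ravi,Vik} as another (2 orders).
That leaves 6 units to arrange: 2 × 2 × 6! = 4 × 720 = 2880.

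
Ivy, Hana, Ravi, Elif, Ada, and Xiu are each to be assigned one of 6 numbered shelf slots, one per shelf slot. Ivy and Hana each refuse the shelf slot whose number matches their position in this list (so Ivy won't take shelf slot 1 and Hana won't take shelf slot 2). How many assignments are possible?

Let Aᵢ (for i ∈ {1, 2}) be the placements that put person i in their forbidden shelf slot. Any j of these fix j positions, leaving (6−j)! ways to fill the rest, and there are C(2,j) ways to pick which j.
By inclusion–exclusion, the number of valid placements is Σ_{j=0}^{2} (−1)^j C(2,j)·(6−j)!.
Computing: 720 − 240 + 24 = 504.

504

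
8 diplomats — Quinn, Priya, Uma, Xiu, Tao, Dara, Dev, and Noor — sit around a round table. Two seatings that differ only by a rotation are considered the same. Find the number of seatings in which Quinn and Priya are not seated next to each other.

3600

Without the restriction there are (7)! = 5040 seatings.
Those with Quinn next to Priya: fuse the pair into one unit and seat 7 units around a circle — 2·(6)! = 1440.
Subtracting, 5040 − 1440 = 3600.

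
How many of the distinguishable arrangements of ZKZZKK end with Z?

With the last slot taken by Z, it remains to arrange the other 5 letters (KZZKK).
Those 5 letters have K appearing 3 times and Z appearing twice, giving (5)!/(3!·2!) = 10.

10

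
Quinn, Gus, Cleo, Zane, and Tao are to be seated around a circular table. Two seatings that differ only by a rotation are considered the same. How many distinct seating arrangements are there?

24

Fix one person's seat to break rotational symmetry; the remaining 4 people can be arranged in (4)! = 24 ways.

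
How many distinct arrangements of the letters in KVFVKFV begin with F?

60

Fix F in the first position and arrange the remaining 6 letters.
Those 6 letters have K appearing twice and V appearing 3 times, giving (6)!/(3!·2!) = 60.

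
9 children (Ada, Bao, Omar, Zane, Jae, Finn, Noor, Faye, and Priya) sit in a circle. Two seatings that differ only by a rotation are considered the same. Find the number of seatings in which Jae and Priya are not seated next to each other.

30240

Without the restriction there are (8)! = 40320 seatings.
Seatings with Jae beside Priya: treat them as a block with 2 internal orders, giving 2 × (7)! = 10080.
Subtracting, 40320 − 10080 = 30240.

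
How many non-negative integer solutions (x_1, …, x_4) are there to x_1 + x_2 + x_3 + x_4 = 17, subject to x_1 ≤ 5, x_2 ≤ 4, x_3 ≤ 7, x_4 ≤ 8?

106

Without the upper bounds there are C(20,3) = 1140 ways to split 17 among 4 variables.
Subtract solutions that violate a single cap (substitute x_i' = x_i − (cap_i+1)): x_1 ≥ 6 gives C(14,3) = 364; x_2 ≥ 5 gives C(15,3) = 455; x_3 ≥ 8 gives C(12,3) = 220; x_4 ≥ 9 gives C(11,3) = 165. Together 1204.
Add back pairs where two caps are both exceeded: 84 + 20 + 10 + 35 + 20 + 1 = 170.
By inclusion–exclusion the count is 1140 − 1204 + 170 = 106.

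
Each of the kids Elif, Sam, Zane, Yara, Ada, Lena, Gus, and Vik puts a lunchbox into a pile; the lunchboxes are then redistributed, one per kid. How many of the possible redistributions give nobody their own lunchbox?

Let Aᵢ be the assignments in which kid i gets their own lunchbox. We want the size of the complement of A₁∪…∪A_8.
By inclusion–exclusion this is Σ_{j=0}^{8} (−1)^j C(8,j)·(8−j)!.
Computing: 40320 − 40320 + 20160 − 6720 + 1680 − 336 + 56 − 8 + 1 = 14833.

14833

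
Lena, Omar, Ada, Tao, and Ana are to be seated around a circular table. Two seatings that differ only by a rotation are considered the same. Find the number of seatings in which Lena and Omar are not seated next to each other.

Without the restriction there are (4)! = 24 seatings.
Those with Lena next to Omar: fuse the pair into one unit and seat 4 units around a circle — 2·(3)! = 12.
Subtracting, 24 − 12 = 12.

12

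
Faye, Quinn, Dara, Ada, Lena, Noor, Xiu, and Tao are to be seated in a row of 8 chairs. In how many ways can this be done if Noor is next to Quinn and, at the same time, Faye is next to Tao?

Treat {Noor,Quinn} as one block (2 orders) and {Faye,Tao} as another (2 orders).
That leaves 6 units to arrange: 2 × 2 × 6! = 4 × 720 = 2880.

2880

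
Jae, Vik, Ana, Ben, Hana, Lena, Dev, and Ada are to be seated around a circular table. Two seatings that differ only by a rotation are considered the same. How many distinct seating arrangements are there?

Fix one person's seat to break rotational symmetry; the remaining 7 people can be arranged in (7)! = 5040 ways.

5040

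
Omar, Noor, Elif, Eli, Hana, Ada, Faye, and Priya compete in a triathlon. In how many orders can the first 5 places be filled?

6720

There are 8 choices for 1st place, 7 for 2nd, and so on down to 4 for position 5.
That gives 8 × 7 × 6 × 5 × 4 = 6720.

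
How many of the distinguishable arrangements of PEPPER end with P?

Fix P in the last position and arrange the remaining 5 letters.
Those 5 letters have E appearing twice and P appearing twice, giving (5)!/(2!·2!) = 30.

30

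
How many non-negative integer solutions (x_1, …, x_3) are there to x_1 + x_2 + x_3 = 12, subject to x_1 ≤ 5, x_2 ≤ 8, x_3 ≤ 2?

By stars and bars, unrestricted non-negative solutions to x_1+…+x_3 = 12 number C(12+2,2) = 91.
Subtract solutions that violate a single cap (substitute x_i' = x_i − (cap_i+1)): x_1 ≥ 6 gives C(8,2) = 28; x_2 ≥ 9 gives C(5,2) = 10; x_3 ≥ 3 gives C(11,2) = 55. Together 93.
Add back pairs where two caps are both exceeded: 0 + 10 + 1 = 11.
By inclusion–exclusion the count is 91 − 93 + 11 = 9.

9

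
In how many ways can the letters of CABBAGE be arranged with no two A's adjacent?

900

Total arrangements of CABBAGE: 7!/(2!·2!) = 1260.
Arrangements with the A's together: treat AA as one letter, giving (6)!/(2!) = 360.
Hence 1260 − 360 = 900.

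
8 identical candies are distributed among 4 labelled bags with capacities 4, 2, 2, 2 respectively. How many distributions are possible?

10

Ignoring the caps, the number of non-negative solutions to x_1+…+x_4 = 8 is C(11,3) = 165.
Subtract solutions that violate a single cap (substitute x_i' = x_i − (cap_i+1)): x_1 ≥ 5 gives C(6,3) = 20; x_2 ≥ 3 gives C(8,3) = 56; x_3 ≥ 3 gives C(8,3) = 56; x_4 ≥ 3 gives C(8,3) = 56. Together 188.
Add back pairs where two caps are both exceeded: 1 + 1 + 1 + 10 + 10 + 10 = 33.
By inclusion–exclusion the count is 165 − 188 + 33 = 10.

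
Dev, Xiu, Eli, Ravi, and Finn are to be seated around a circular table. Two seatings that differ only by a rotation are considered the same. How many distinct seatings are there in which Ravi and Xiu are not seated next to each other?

12

Without the restriction there are (4)! = 24 seatings.
Those with Ravi next to Xiu: fuse the pair into one unit and seat 4 units around a circle — 2·(3)! = 12.
Subtracting, 24 − 12 = 12.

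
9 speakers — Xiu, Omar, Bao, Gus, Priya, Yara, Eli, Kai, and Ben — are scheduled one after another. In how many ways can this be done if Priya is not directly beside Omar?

282240

Of the 9! = 362880 arrangements, those with Priya and Omar adjacent number 2 × 8! = 80640 (treat the pair as a block with 2 internal orders).
Complementary counting: 362880 − 80640 = 282240.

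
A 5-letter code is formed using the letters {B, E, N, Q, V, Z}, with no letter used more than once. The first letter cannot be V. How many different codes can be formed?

The first letter has 6−1 = 5 choices (anything except V).
The remaining 4 letters are filled from the other 5 symbols without repetition: 5 × 4 × 3 × 2 = 120.
Total: 5 × 120 = 600.

600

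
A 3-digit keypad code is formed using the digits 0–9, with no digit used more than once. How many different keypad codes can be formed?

This is a permutation of 3 out of 10: P(10,3) = 10!/7!.
10 × 9 × 8 = 720.

720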